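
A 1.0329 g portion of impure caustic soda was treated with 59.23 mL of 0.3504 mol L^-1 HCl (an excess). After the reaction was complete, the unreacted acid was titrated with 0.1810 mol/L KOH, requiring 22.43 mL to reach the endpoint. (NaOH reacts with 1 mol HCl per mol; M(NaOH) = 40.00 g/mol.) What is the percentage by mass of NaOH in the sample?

64.7%

Total n(HCl) added = 0.3504 x 0.05923 = 0.02075 mol.
n(KOH) used = 0.1810 x 0.02243 = 0.004060 mol, which equals the excess n(HCl).
So n(HCl) consumed by the sample = 0.02075 - 0.004060 = 0.01669 mol.
n(NaOH) = 0.01669 / 1 = 0.01669 mol.
mass NaOH = 0.01669 x 40.00 = 0.6678 g, so %NaOH = 0.6678/1.0329 x 100 = 64.7%.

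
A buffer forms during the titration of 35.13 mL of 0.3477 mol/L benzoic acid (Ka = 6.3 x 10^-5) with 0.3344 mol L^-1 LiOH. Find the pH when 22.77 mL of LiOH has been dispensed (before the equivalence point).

4.42

Initial n(C6H5COOH) = 0.3477 x 0.03513 = 0.01221 mol.
n(LiOH) added = 0.3344 x 0.02277 = 0.007614 mol, converting that many moles of C6H5COOH to C6H5COO-.
Remaining n(C6H5COOH) = 0.004600 mol; n(C6H5COO-) = 0.007614 mol.
By Henderson-Hasselbalch, pH = pKa + log([A^-]/[HA]) = 4.20 + log(0.007614/0.004600) = 4.20 + (+0.22) = 4.42.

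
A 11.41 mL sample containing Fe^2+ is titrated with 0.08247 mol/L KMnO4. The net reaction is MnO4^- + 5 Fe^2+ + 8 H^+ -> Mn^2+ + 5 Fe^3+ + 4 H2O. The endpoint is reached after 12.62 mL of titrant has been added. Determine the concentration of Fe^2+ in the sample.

n(KMnO4) = 0.08247 x 0.01262 = 0.001041 mol.
From the balanced equation, 1 mol KMnO4 reacts with 5 mol Fe^2+, so n(Fe^2+) = 0.001041 x 5/1 = 0.005204 mol.
[Fe^2+] = 0.005204 / 0.01141 L = 0.456 M.

0.456 M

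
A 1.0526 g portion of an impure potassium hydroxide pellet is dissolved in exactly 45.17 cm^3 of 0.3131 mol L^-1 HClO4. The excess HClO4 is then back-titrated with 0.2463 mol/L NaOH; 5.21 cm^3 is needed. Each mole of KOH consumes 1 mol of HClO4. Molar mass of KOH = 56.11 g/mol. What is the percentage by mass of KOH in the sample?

Total n(HClO4) added = 0.3131 x 0.04517 = 0.01414 mol.
n(NaOH) used = 0.2463 x 0.005210 = 0.001283 mol, which equals the excess n(HClO4).
So n(HClO4) consumed by the sample = 0.01414 - 0.001283 = 0.01286 mol.
n(KOH) = 0.01286 / 1 = 0.01286 mol.
mass KOH = 0.01286 x 56.11 = 0.7215 g, so %KOH = 0.7215/1.0526 x 100 = 68.5%.

68.5%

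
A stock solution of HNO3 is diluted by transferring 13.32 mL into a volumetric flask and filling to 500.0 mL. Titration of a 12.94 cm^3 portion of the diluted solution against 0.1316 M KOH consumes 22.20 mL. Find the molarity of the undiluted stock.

8.48 M

n(KOH) = 0.1316 x 0.02220 = 0.002922 mol.
n(HNO3) in the aliquot = 0.002922 mol.
[diluted HNO3] = 0.002922 / 0.01294 = 0.2258 M.
Dilution factor = 500.0/13.32 = 37.54, so [stock] = 0.2258 x 37.54 = 8.48 M.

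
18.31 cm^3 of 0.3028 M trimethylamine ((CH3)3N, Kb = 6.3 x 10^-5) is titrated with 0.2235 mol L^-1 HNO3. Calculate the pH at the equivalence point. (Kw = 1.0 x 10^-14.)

5.35

n((CH3)3N) = 0.3028 x 0.01831 = 0.005544 mol; V(HNO3) at equivalence = 0.005544/0.2235 = 0.02481 L.
At equivalence the base is fully converted to (CH3)3NH+; total volume = 0.04312 L, so [(CH3)3NH+] = 0.005544/0.04312 = 0.1286 M.
Ka((CH3)3NH+) = Kw/Kb = 1.0e-14 / 6.3 x 10^-5 = 1.59e-10.
[H^+] = sqrt(Ka x [(CH3)3NH+]) = sqrt(1.59e-10 x 0.1286) = 4.52e-6 M.
pH = -log(4.52e-6) = 5.35.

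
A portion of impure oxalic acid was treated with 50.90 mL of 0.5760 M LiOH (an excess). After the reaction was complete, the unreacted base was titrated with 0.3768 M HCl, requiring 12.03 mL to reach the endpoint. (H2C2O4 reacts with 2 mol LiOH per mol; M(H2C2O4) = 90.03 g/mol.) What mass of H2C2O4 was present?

Total n(LiOH) added = 0.5760 x 0.05090 = 0.02932 mol.
n(HCl) used = 0.3768 x 0.01203 = 0.004533 mol, which equals the excess n(LiOH).
So n(LiOH) consumed by the sample = 0.02932 - 0.004533 = 0.02479 mol.
n(H2C2O4) = 0.02479 / 2 = 0.01239 mol.
mass = 0.01239 mol x 90.03 g/mol = 1.12 g.

1.12 g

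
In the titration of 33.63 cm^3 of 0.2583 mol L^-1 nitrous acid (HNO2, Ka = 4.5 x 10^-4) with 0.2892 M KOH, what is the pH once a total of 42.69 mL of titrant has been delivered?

12.68

n(acid) = 0.2583 x 0.03363 = 0.008687 mol; n(KOH) added = 0.2892 x 0.04269 = 0.01235 mol.
Base is in excess by 0.01235 - 0.008687 = 0.003659 mol in a total volume of 0.07632 L.
[OH^-] = 0.003659/0.07632 = 0.04795 M, so pOH = 1.32 and pH = 14.00 - 1.32 = 12.68.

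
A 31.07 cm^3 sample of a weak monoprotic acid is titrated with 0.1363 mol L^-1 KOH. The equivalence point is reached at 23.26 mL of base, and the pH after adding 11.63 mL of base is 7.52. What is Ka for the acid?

3.0 x 10^-8

11.63 mL is half of the equivalence volume, so this is the half-equivalence point where [HA] = [A^-].
At half-equivalence pH = pKa, so pKa = 7.52.
Ka = 10^(-7.52) = 3.0 x 10^-8.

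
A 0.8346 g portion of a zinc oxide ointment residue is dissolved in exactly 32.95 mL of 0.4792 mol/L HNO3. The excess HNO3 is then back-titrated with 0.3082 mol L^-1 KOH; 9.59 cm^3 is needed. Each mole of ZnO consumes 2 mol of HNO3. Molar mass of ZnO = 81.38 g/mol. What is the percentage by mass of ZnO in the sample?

62.6%

Total n(HNO3) added = 0.4792 x 0.03295 = 0.01579 mol.
n(KOH) used = 0.3082 x 0.009590 = 0.002956 mol, which equals the excess n(HNO3).
So n(HNO3) consumed by the sample = 0.01579 - 0.002956 = 0.01283 mol.
n(ZnO) = 0.01283 / 2 = 0.006417 mol.
mass ZnO = 0.006417 x 81.38 = 0.5222 g, so %ZnO = 0.5222/0.8346 x 100 = 62.6%.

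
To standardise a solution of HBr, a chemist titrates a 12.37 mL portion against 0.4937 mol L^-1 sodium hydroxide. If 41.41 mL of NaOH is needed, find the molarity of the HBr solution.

1.65 M

n(NaOH) delivered = 0.4937 x 0.04141 = 0.02044 mol.
For a 1:1 reaction, n(HBr) = 0.02044 mol.
[HBr] = 0.02044 mol / 0.01237 L = 1.65 M.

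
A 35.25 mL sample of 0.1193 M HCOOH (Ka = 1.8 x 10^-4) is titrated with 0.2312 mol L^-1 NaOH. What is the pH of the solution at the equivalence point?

8.32

n(HCOOH) = 0.1193 x 0.03525 = 0.004205 mol; V(NaOH) at equivalence = 0.004205/0.2312 = 0.01819 L.
At equivalence all the acid is converted to HCOO-; total volume = 0.03525 + 0.01819 = 0.05344 L, so [HCOO-] = 0.004205/0.05344 = 0.07869 M.
Kb = Kw/Ka = 1.0e-14 / 1.8 x 10^-4 = 5.56e-11.
[OH^-] = sqrt(Kb x [HCOO-]) = sqrt(5.56e-11 x 0.07869) = 2.09e-6 M.
pOH = 5.68, so pH = 14.00 - 5.68 = 8.32.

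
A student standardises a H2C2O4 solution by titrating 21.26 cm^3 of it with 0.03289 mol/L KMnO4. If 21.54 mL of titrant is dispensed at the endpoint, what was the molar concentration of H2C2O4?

n(KMnO4) = 0.03289 x 0.02154 = 0.0007085 mol.
From the balanced equation, 2 mol KMnO4 reacts with 5 mol H2C2O4, so n(H2C2O4) = 0.0007085 x 5/2 = 0.001771 mol.
[H2C2O4] = 0.001771 / 0.02126 L = 0.0833 M.

0.0833 M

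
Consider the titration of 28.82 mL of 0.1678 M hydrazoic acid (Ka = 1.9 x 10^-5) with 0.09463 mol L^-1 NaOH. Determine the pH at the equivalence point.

8.75

n(HN3) = 0.1678 x 0.02882 = 0.004836 mol; V(NaOH) at equivalence = 0.004836/0.09463 = 0.05110 L.
At equivalence all the acid is converted to N3-; total volume = 0.02882 + 0.05110 = 0.07992 L, so [N3-] = 0.004836/0.07992 = 0.06051 M.
Kb = Kw/Ka = 1.0e-14 / 1.9 x 10^-5 = 5.26e-10.
[OH^-] = sqrt(Kb x [N3-]) = sqrt(5.26e-10 x 0.06051) = 5.64e-6 M.
pOH = 5.25, so pH = 14.00 - 5.25 = 8.75.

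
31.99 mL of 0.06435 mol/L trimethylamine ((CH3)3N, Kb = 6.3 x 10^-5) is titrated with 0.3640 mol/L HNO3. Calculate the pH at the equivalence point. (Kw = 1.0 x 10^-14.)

n((CH3)3N) = 0.06435 x 0.03199 = 0.002059 mol; V(HNO3) at equivalence = 0.002059/0.3640 = 0.005655 L.
At equivalence the base is fully converted to (CH3)3NH+; total volume = 0.03765 L, so [(CH3)3NH+] = 0.002059/0.03765 = 0.05468 M.
Ka((CH3)3NH+) = Kw/Kb = 1.0e-14 / 6.3 x 10^-5 = 1.59e-10.
[H^+] = sqrt(Ka x [(CH3)3NH+]) = sqrt(1.59e-10 x 0.05468) = 2.95e-6 M.
pH = -log(2.95e-6) = 5.53.

5.53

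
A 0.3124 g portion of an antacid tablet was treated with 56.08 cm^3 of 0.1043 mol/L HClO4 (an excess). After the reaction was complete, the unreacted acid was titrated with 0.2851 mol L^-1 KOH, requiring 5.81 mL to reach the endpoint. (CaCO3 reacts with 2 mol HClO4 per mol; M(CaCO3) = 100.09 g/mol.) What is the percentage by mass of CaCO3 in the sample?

Total n(HClO4) added = 0.1043 x 0.05608 = 0.005849 mol.
n(KOH) used = 0.2851 x 0.005810 = 0.001656 mol, which equals the excess n(HClO4).
So n(HClO4) consumed by the sample = 0.005849 - 0.001656 = 0.004193 mol.
n(CaCO3) = 0.004193 / 2 = 0.002096 mol.
mass CaCO3 = 0.002096 x 100.09 = 0.2098 g, so %CaCO3 = 0.2098/0.3124 x 100 = 67.2%.

67.2%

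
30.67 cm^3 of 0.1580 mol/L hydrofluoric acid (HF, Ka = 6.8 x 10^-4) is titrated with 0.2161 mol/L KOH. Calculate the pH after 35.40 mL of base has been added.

12.63

n(acid) = 0.1580 x 0.03067 = 0.004846 mol; n(KOH) added = 0.2161 x 0.03540 = 0.007650 mol.
Base is in excess by 0.007650 - 0.004846 = 0.002804 mol in a total volume of 0.06607 L.
[OH^-] = 0.002804/0.06607 = 0.04244 M, so pOH = 1.37 and pH = 14.00 - 1.37 = 12.63.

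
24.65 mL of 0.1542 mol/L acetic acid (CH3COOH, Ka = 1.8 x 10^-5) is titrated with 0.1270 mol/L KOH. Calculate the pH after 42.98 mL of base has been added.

12.39

n(acid) = 0.1542 x 0.02465 = 0.003801 mol; n(KOH) added = 0.1270 x 0.04298 = 0.005458 mol.
Base is in excess by 0.005458 - 0.003801 = 0.001657 mol in a total volume of 0.06763 L.
[OH^-] = 0.001657/0.06763 = 0.02451 M, so pOH = 1.61 and pH = 14.00 - 1.61 = 12.39.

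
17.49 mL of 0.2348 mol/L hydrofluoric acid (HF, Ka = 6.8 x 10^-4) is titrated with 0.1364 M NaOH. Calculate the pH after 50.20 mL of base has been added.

n(acid) = 0.2348 x 0.01749 = 0.004107 mol; n(NaOH) added = 0.1364 x 0.05020 = 0.006847 mol.
Base is in excess by 0.006847 - 0.004107 = 0.002741 mol in a total volume of 0.06769 L.
[OH^-] = 0.002741/0.06769 = 0.04049 M, so pOH = 1.39 and pH = 14.00 - 1.39 = 12.61.

12.61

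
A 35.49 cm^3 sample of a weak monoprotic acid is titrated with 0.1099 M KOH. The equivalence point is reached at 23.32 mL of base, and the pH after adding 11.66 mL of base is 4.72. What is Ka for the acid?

1.9 x 10^-5

11.66 mL is half of the equivalence volume, so this is the half-equivalence point where [HA] = [A^-].
At half-equivalence pH = pKa, so pKa = 4.72.
Ka = 10^(-4.72) = 1.9 x 10^-5.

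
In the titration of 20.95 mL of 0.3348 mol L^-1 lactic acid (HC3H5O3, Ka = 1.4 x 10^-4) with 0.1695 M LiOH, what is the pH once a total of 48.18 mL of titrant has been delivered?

12.22

n(acid) = 0.3348 x 0.02095 = 0.007014 mol; n(LiOH) added = 0.1695 x 0.04818 = 0.008167 mol.
Base is in excess by 0.008167 - 0.007014 = 0.001152 mol in a total volume of 0.06913 L.
[OH^-] = 0.001152/0.06913 = 0.01667 M, so pOH = 1.78 and pH = 14.00 - 1.78 = 12.22.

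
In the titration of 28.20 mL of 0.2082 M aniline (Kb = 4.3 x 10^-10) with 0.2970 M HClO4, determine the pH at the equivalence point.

n(C6H5NH2) = 0.2082 x 0.02820 = 0.005871 mol; V(HClO4) at equivalence = 0.005871/0.2970 = 0.01977 L.
At equivalence the base is fully converted to C6H5NH3+; total volume = 0.04797 L, so [C6H5NH3+] = 0.005871/0.04797 = 0.1224 M.
Ka(C6H5NH3+) = Kw/Kb = 1.0e-14 / 4.3 x 10^-10 = 2.33e-5.
[H^+] = sqrt(Ka x [C6H5NH3+]) = sqrt(2.33e-5 x 0.1224) = 0.00169 M.
pH = -log(0.00169) = 2.77.

2.77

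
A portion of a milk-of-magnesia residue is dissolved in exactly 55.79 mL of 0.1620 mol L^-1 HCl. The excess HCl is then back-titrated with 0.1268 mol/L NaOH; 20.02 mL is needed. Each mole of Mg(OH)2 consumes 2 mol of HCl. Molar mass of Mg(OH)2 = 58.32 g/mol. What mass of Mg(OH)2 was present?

Total n(HCl) added = 0.1620 x 0.05579 = 0.009038 mol.
n(NaOH) used = 0.1268 x 0.02002 = 0.002539 mol, which equals the excess n(HCl).
So n(HCl) consumed by the sample = 0.009038 - 0.002539 = 0.006499 mol.
n(Mg(OH)2) = 0.006499 / 2 = 0.003250 mol.
mass = 0.003250 mol x 58.32 g/mol = 0.190 g.

0.190 g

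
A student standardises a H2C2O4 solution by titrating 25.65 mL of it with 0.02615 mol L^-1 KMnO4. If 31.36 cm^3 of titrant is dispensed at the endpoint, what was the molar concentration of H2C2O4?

n(KMnO4) = 0.02615 x 0.03136 = 0.0008201 mol.
From the balanced equation, 2 mol KMnO4 reacts with 5 mol H2C2O4, so n(H2C2O4) = 0.0008201 x 5/2 = 0.002050 mol.
[H2C2O4] = 0.002050 / 0.02565 L = 0.0799 M.

0.0799 M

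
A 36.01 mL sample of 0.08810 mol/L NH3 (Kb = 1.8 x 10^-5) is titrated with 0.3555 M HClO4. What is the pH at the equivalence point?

5.20

n(NH3) = 0.08810 x 0.03601 = 0.003172 mol; V(HClO4) at equivalence = 0.003172/0.3555 = 0.008924 L.
At equivalence the base is fully converted to NH4+; total volume = 0.04493 L, so [NH4+] = 0.003172/0.04493 = 0.07060 M.
Ka(NH4+) = Kw/Kb = 1.0e-14 / 1.8 x 10^-5 = 5.56e-10.
[H^+] = sqrt(Ka x [NH4+]) = sqrt(5.56e-10 x 0.07060) = 6.26e-6 M.
pH = -log(6.26e-6) = 5.20.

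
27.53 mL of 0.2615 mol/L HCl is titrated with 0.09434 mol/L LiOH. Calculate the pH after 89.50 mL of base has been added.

12.03

n(acid) = 0.2615 x 0.02753 = 0.007199 mol; n(LiOH) added = 0.09434 x 0.08950 = 0.008443 mol.
Base is in excess by 0.008443 - 0.007199 = 0.001244 mol in a total volume of 0.1170 L.
[OH^-] = 0.001244/0.1170 = 0.01063 M, so pOH = 1.97 and pH = 14.00 - 1.97 = 12.03.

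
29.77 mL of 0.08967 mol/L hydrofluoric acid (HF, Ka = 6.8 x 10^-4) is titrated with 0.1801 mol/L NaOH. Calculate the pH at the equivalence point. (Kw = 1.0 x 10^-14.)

7.97

n(HF) = 0.08967 x 0.02977 = 0.002669 mol; V(NaOH) at equivalence = 0.002669/0.1801 = 0.01482 L.
At equivalence all the acid is converted to F-; total volume = 0.02977 + 0.01482 = 0.04459 L, so [F-] = 0.002669/0.04459 = 0.05986 M.
Kb = Kw/Ka = 1.0e-14 / 6.8 x 10^-4 = 1.47e-11.
[OH^-] = sqrt(Kb x [F-]) = sqrt(1.47e-11 x 0.05986) = 9.38e-7 M.
pOH = 6.03, so pH = 14.00 - 6.03 = 7.97.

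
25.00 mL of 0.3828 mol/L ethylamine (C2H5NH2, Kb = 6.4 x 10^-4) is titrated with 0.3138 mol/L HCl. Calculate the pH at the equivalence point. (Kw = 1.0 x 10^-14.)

5.78

n(C2H5NH2) = 0.3828 x 0.02500 = 0.009570 mol; V(HCl) at equivalence = 0.009570/0.3138 = 0.03050 L.
At equivalence the base is fully converted to C2H5NH3+; total volume = 0.05550 L, so [C2H5NH3+] = 0.009570/0.05550 = 0.1724 M.
Ka(C2H5NH3+) = Kw/Kb = 1.0e-14 / 6.4 x 10^-4 = 1.56e-11.
[H^+] = sqrt(Ka x [C2H5NH3+]) = sqrt(1.56e-11 x 0.1724) = 1.64e-6 M.
pH = -log(1.64e-6) = 5.78.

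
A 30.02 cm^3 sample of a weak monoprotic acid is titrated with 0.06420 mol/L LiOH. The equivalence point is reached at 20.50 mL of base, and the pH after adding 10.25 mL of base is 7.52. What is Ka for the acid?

3.0 x 10^-8

10.25 mL is half of the equivalence volume, so this is the half-equivalence point where [HA] = [A^-].
At half-equivalence pH = pKa, so pKa = 7.52.
Ka = 10^(-7.52) = 3.0 x 10^-8.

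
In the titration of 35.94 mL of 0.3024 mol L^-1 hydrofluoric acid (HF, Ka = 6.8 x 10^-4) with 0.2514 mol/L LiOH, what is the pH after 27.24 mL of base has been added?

3.40

Initial n(HF) = 0.3024 x 0.03594 = 0.01087 mol.
n(LiOH) added = 0.2514 x 0.02724 = 0.006848 mol, converting that many moles of HF to F-.
Remaining n(HF) = 0.004020 mol; n(F-) = 0.006848 mol.
By Henderson-Hasselbalch, pH = pKa + log([A^-]/[HA]) = 3.17 + log(0.006848/0.004020) = 3.17 + (+0.23) = 3.40.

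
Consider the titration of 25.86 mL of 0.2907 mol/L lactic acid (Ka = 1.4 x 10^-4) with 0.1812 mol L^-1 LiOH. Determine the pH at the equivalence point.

8.45

n(HC3H5O3) = 0.2907 x 0.02586 = 0.007518 mol; V(LiOH) at equivalence = 0.007518/0.1812 = 0.04149 L.
At equivalence all the acid is converted to C3H5O3-; total volume = 0.02586 + 0.04149 = 0.06735 L, so [C3H5O3-] = 0.007518/0.06735 = 0.1116 M.
Kb = Kw/Ka = 1.0e-14 / 1.4 x 10^-4 = 7.14e-11.
[OH^-] = sqrt(Kb x [C3H5O3-]) = sqrt(7.14e-11 x 0.1116) = 2.82e-6 M.
pOH = 5.55, so pH = 14.00 - 5.55 = 8.45.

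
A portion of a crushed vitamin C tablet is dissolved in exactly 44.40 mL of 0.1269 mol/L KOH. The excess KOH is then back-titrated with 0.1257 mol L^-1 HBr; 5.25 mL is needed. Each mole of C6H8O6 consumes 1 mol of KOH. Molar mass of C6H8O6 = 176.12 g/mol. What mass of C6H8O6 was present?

Total n(KOH) added = 0.1269 x 0.04440 = 0.005634 mol.
n(HBr) used = 0.1257 x 0.005250 = 0.0006599 mol, which equals the excess n(KOH).
So n(KOH) consumed by the sample = 0.005634 - 0.0006599 = 0.004974 mol.
n(C6H8O6) = 0.004974 / 1 = 0.004974 mol.
mass = 0.004974 mol x 176.12 g/mol = 0.876 g.

0.876 g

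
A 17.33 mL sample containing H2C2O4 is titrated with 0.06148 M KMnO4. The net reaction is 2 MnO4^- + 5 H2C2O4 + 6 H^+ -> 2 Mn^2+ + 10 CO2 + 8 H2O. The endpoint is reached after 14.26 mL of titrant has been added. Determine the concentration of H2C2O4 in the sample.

n(KMnO4) = 0.06148 x 0.01426 = 0.0008767 mol.
From the balanced equation, 2 mol KMnO4 reacts with 5 mol H2C2O4, so n(H2C2O4) = 0.0008767 x 5/2 = 0.002192 mol.
[H2C2O4] = 0.002192 / 0.01733 L = 0.126 M.

0.126 M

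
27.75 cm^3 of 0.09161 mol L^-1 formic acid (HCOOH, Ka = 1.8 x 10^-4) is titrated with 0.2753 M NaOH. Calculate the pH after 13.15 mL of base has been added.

12.42

n(acid) = 0.09161 x 0.02775 = 0.002542 mol; n(NaOH) added = 0.2753 x 0.01315 = 0.003620 mol.
Base is in excess by 0.003620 - 0.002542 = 0.001078 mol in a total volume of 0.04090 L.
[OH^-] = 0.001078/0.04090 = 0.02636 M, so pOH = 1.58 and pH = 14.00 - 1.58 = 12.42.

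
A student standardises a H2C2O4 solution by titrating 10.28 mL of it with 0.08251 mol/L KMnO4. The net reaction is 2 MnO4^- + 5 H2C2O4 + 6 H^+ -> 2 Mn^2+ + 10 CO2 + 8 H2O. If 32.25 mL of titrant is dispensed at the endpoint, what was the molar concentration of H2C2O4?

n(KMnO4) = 0.08251 x 0.03225 = 0.002661 mol.
From the balanced equation, 2 mol KMnO4 reacts with 5 mol H2C2O4, so n(H2C2O4) = 0.002661 x 5/2 = 0.006652 mol.
[H2C2O4] = 0.006652 / 0.01028 L = 0.647 M.

0.647 M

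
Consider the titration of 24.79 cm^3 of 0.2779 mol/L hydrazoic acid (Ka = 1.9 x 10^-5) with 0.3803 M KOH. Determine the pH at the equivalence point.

n(HN3) = 0.2779 x 0.02479 = 0.006889 mol; V(KOH) at equivalence = 0.006889/0.3803 = 0.01812 L.
At equivalence all the acid is converted to N3-; total volume = 0.02479 + 0.01812 = 0.04291 L, so [N3-] = 0.006889/0.04291 = 0.1606 M.
Kb = Kw/Ka = 1.0e-14 / 1.9 x 10^-5 = 5.26e-10.
[OH^-] = sqrt(Kb x [N3-]) = sqrt(5.26e-10 x 0.1606) = 9.19e-6 M.
pOH = 5.04, so pH = 14.00 - 5.04 = 8.96.

8.96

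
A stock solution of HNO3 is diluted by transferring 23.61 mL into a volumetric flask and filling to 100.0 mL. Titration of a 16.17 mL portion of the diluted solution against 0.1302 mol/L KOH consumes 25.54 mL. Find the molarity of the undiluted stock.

n(KOH) = 0.1302 x 0.02554 = 0.003325 mol.
n(HNO3) in the aliquot = 0.003325 mol.
[diluted HNO3] = 0.003325 / 0.01617 = 0.2056 M.
Dilution factor = 100.0/23.61 = 4.235, so [stock] = 0.2056 x 4.235 = 0.871 M.

0.871 M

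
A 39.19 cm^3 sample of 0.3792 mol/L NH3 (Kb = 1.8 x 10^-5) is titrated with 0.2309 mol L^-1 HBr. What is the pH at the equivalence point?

n(NH3) = 0.3792 x 0.03919 = 0.01486 mol; V(HBr) at equivalence = 0.01486/0.2309 = 0.06436 L.
At equivalence the base is fully converted to NH4+; total volume = 0.1036 L, so [NH4+] = 0.01486/0.1036 = 0.1435 M.
Ka(NH4+) = Kw/Kb = 1.0e-14 / 1.8 x 10^-5 = 5.56e-10.
[H^+] = sqrt(Ka x [NH4+]) = sqrt(5.56e-10 x 0.1435) = 8.93e-6 M.
pH = -log(8.93e-6) = 5.05.

5.05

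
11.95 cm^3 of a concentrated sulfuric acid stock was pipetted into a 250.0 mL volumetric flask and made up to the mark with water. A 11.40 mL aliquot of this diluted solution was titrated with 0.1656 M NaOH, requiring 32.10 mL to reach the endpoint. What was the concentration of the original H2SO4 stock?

4.88 M

n(NaOH) = 0.1656 x 0.03210 = 0.005316 mol.
n(H2SO4) in the aliquot = 0.005316 x 1/2 = 0.002658 mol.
[diluted H2SO4] = 0.002658 / 0.01140 = 0.2331 M.
Dilution factor = 250.0/11.95 = 20.92, so [stock] = 0.2331 x 20.92 = 4.88 M.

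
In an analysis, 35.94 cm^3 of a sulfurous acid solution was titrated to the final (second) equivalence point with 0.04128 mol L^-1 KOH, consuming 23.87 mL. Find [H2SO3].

n(KOH) = 0.04128 x 0.02387 = 0.0009854 mol.
At the final (second) equivalence point, 2 mol OH^- react per mol H2SO3, so n(H2SO3) = 0.0009854 / 2 = 0.0004927 mol.
[H2SO3] = 0.0004927 / 0.03594 L = 0.0137 M.

0.0137 M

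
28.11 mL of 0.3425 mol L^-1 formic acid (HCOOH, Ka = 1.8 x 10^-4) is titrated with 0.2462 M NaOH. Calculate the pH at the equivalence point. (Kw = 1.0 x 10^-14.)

8.45

n(HCOOH) = 0.3425 x 0.02811 = 0.009628 mol; V(NaOH) at equivalence = 0.009628/0.2462 = 0.03911 L.
At equivalence all the acid is converted to HCOO-; total volume = 0.02811 + 0.03911 = 0.06722 L, so [HCOO-] = 0.009628/0.06722 = 0.1432 M.
Kb = Kw/Ka = 1.0e-14 / 1.8 x 10^-4 = 5.56e-11.
[OH^-] = sqrt(Kb x [HCOO-]) = sqrt(5.56e-11 x 0.1432) = 2.82e-6 M.
pOH = 5.55, so pH = 14.00 - 5.55 = 8.45.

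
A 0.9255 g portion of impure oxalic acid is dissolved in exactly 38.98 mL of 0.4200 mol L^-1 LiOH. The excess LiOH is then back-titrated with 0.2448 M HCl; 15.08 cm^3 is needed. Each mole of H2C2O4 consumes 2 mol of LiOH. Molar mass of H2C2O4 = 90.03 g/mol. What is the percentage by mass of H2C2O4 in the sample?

61.7%

Total n(LiOH) added = 0.4200 x 0.03898 = 0.01637 mol.
n(HCl) used = 0.2448 x 0.01508 = 0.003692 mol, which equals the excess n(LiOH).
So n(LiOH) consumed by the sample = 0.01637 - 0.003692 = 0.01268 mol.
n(H2C2O4) = 0.01268 / 2 = 0.006340 mol.
mass H2C2O4 = 0.006340 x 90.03 = 0.5708 g, so %H2C2O4 = 0.5708/0.9255 x 100 = 61.7%.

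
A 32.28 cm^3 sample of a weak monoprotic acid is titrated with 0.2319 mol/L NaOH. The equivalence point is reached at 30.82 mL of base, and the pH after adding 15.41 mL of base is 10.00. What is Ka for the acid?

1.0 x 10^-10

15.41 mL is half of the equivalence volume, so this is the half-equivalence point where [HA] = [A^-].
At half-equivalence pH = pKa, so pKa = 10.00.
Ka = 10^(-10.00) = 1.0 x 10^-10.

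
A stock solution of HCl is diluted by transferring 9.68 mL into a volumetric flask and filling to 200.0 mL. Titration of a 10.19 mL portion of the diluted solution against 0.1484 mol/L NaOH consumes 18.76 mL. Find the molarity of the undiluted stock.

n(NaOH) = 0.1484 x 0.01876 = 0.002784 mol.
n(HCl) in the aliquot = 0.002784 mol.
[diluted HCl] = 0.002784 / 0.01019 = 0.2732 M.
Dilution factor = 200.0/9.680 = 20.66, so [stock] = 0.2732 x 20.66 = 5.64 M.

5.64 M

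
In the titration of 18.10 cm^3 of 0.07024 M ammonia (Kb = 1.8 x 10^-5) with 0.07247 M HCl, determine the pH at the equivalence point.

n(NH3) = 0.07024 x 0.01810 = 0.001271 mol; V(HCl) at equivalence = 0.001271/0.07247 = 0.01754 L.
At equivalence the base is fully converted to NH4+; total volume = 0.03564 L, so [NH4+] = 0.001271/0.03564 = 0.03567 M.
Ka(NH4+) = Kw/Kb = 1.0e-14 / 1.8 x 10^-5 = 5.56e-10.
[H^+] = sqrt(Ka x [NH4+]) = sqrt(5.56e-10 x 0.03567) = 4.45e-6 M.
pH = -log(4.45e-6) = 5.35.

5.35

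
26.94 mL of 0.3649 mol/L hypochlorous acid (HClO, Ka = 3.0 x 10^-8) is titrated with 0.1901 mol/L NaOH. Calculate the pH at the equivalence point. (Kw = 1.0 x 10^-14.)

n(HClO) = 0.3649 x 0.02694 = 0.009830 mol; V(NaOH) at equivalence = 0.009830/0.1901 = 0.05171 L.
At equivalence all the acid is converted to ClO-; total volume = 0.02694 + 0.05171 = 0.07865 L, so [ClO-] = 0.009830/0.07865 = 0.1250 M.
Kb = Kw/Ka = 1.0e-14 / 3.0 x 10^-8 = 3.33e-7.
[OH^-] = sqrt(Kb x [ClO-]) = sqrt(3.33e-7 x 0.1250) = 0.000204 M.
pOH = 3.69, so pH = 14.00 - 3.69 = 10.31.

10.31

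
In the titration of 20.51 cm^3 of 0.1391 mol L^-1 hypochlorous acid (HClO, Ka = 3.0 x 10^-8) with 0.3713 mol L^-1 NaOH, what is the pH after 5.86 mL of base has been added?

8.03

Initial n(HClO) = 0.1391 x 0.02051 = 0.002853 mol.
n(NaOH) added = 0.3713 x 0.005860 = 0.002176 mol, converting that many moles of HClO to ClO-.
Remaining n(HClO) = 0.0006771 mol; n(ClO-) = 0.002176 mol.
By Henderson-Hasselbalch, pH = pKa + log([A^-]/[HA]) = 7.52 + log(0.002176/0.0006771) = 7.52 + (+0.51) = 8.03.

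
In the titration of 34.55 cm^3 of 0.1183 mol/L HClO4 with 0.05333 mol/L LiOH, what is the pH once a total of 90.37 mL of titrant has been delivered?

n(acid) = 0.1183 x 0.03455 = 0.004087 mol; n(LiOH) added = 0.05333 x 0.09037 = 0.004819 mol.
Base is in excess by 0.004819 - 0.004087 = 0.0007322 mol in a total volume of 0.1249 L.
[OH^-] = 0.0007322/0.1249 = 0.005861 M, so pOH = 2.23 and pH = 14.00 - 2.23 = 11.77.

11.77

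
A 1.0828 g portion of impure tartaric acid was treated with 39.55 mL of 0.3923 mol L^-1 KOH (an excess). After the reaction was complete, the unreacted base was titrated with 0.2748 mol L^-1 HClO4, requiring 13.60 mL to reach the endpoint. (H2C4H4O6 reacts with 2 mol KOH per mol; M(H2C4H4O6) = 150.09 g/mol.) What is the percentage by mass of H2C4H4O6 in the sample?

Total n(KOH) added = 0.3923 x 0.03955 = 0.01552 mol.
n(HClO4) used = 0.2748 x 0.01360 = 0.003737 mol, which equals the excess n(KOH).
So n(KOH) consumed by the sample = 0.01552 - 0.003737 = 0.01178 mol.
n(H2C4H4O6) = 0.01178 / 2 = 0.005889 mol.
mass H2C4H4O6 = 0.005889 x 150.09 = 0.8839 g, so %H2C4H4O6 = 0.8839/1.0828 x 100 = 81.6%.

81.6%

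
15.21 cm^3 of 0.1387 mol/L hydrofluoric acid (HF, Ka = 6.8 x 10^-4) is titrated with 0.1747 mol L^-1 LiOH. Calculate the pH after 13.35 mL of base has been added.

11.89

n(acid) = 0.1387 x 0.01521 = 0.002110 mol; n(LiOH) added = 0.1747 x 0.01335 = 0.002332 mol.
Base is in excess by 0.002332 - 0.002110 = 0.0002226 mol in a total volume of 0.02856 L.
[OH^-] = 0.0002226/0.02856 = 0.007795 M, so pOH = 2.11 and pH = 14.00 - 2.11 = 11.89.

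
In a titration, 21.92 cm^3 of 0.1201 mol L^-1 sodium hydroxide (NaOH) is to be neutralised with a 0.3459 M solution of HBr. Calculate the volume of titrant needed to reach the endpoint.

7.61 mL

n(NaOH) = 0.1201 mol/L x 0.02192 L = 0.002633 mol.
At equivalence n(HBr) = n(NaOH) = 0.002633 mol.
V(HBr) = 0.002633 / 0.3459 = 0.007611 L = 7.61 mL.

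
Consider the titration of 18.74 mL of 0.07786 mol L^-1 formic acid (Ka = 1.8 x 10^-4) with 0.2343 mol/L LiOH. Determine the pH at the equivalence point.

n(HCOOH) = 0.07786 x 0.01874 = 0.001459 mol; V(LiOH) at equivalence = 0.001459/0.2343 = 0.006227 L.
At equivalence all the acid is converted to HCOO-; total volume = 0.01874 + 0.006227 = 0.02497 L, so [HCOO-] = 0.001459/0.02497 = 0.05844 M.
Kb = Kw/Ka = 1.0e-14 / 1.8 x 10^-4 = 5.56e-11.
[OH^-] = sqrt(Kb x [HCOO-]) = sqrt(5.56e-11 x 0.05844) = 1.80e-6 M.
pOH = 5.74, so pH = 14.00 - 5.74 = 8.26.

8.26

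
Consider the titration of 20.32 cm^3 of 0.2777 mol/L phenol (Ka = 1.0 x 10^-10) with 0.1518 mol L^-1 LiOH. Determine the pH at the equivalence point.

11.50

n(C6H5OH) = 0.2777 x 0.02032 = 0.005643 mol; V(LiOH) at equivalence = 0.005643/0.1518 = 0.03717 L.
At equivalence all the acid is converted to C6H5O-; total volume = 0.02032 + 0.03717 = 0.05749 L, so [C6H5O-] = 0.005643/0.05749 = 0.09815 M.
Kb = Kw/Ka = 1.0e-14 / 1.0 x 10^-10 = 0.000100.
[OH^-] = sqrt(Kb x [C6H5O-]) = sqrt(0.000100 x 0.09815) = 0.00313 M.
pOH = 2.50, so pH = 14.00 - 2.50 = 11.50.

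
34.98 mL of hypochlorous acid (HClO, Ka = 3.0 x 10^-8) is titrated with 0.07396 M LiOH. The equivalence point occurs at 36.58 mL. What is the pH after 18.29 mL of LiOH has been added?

18.29 mL is exactly half the equivalence volume (36.58/2), i.e. the half-equivalence point.
There, n(HA) = n(A^-), so pH = pKa = -log(3.0 x 10^-8) = 7.52.

7.52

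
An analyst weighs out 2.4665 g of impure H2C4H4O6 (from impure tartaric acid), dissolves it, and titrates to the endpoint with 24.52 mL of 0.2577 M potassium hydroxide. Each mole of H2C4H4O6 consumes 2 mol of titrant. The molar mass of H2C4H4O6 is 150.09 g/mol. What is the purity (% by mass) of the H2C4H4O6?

19.2%

n(KOH) = 0.2577 x 0.02452 = 0.006319 mol.
n(H2C4H4O6) = 0.006319 / 2 = 0.003159 mol.
mass of H2C4H4O6 = 0.003159 x 150.09 = 0.4742 g.
% purity = 0.4742 / 2.4665 x 100 = 19.2%.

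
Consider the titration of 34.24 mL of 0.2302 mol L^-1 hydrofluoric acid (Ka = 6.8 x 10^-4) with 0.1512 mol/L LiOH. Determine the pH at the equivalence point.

n(HF) = 0.2302 x 0.03424 = 0.007882 mol; V(LiOH) at equivalence = 0.007882/0.1512 = 0.05213 L.
At equivalence all the acid is converted to F-; total volume = 0.03424 + 0.05213 = 0.08637 L, so [F-] = 0.007882/0.08637 = 0.09126 M.
Kb = Kw/Ka = 1.0e-14 / 6.8 x 10^-4 = 1.47e-11.
[OH^-] = sqrt(Kb x [F-]) = sqrt(1.47e-11 x 0.09126) = 1.16e-6 M.
pOH = 5.94, so pH = 14.00 - 5.94 = 8.06.

8.06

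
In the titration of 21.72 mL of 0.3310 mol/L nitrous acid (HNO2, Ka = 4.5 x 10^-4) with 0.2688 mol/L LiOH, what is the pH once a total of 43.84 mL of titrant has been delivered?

n(acid) = 0.3310 x 0.02172 = 0.007189 mol; n(LiOH) added = 0.2688 x 0.04384 = 0.01178 mol.
Base is in excess by 0.01178 - 0.007189 = 0.004595 mol in a total volume of 0.06556 L.
[OH^-] = 0.004595/0.06556 = 0.07009 M, so pOH = 1.15 and pH = 14.00 - 1.15 = 12.85.

12.85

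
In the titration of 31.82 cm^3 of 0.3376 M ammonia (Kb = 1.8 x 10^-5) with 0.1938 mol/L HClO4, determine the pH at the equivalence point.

n(NH3) = 0.3376 x 0.03182 = 0.01074 mol; V(HClO4) at equivalence = 0.01074/0.1938 = 0.05543 L.
At equivalence the base is fully converted to NH4+; total volume = 0.08725 L, so [NH4+] = 0.01074/0.08725 = 0.1231 M.
Ka(NH4+) = Kw/Kb = 1.0e-14 / 1.8 x 10^-5 = 5.56e-10.
[H^+] = sqrt(Ka x [NH4+]) = sqrt(5.56e-10 x 0.1231) = 8.27e-6 M.
pH = -log(8.27e-6) = 5.08.

5.08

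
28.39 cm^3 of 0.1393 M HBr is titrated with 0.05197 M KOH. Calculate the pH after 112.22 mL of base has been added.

12.13

n(acid) = 0.1393 x 0.02839 = 0.003955 mol; n(KOH) added = 0.05197 x 0.1122 = 0.005832 mol.
Base is in excess by 0.005832 - 0.003955 = 0.001877 mol in a total volume of 0.1406 L.
[OH^-] = 0.001877/0.1406 = 0.01335 M, so pOH = 1.87 and pH = 14.00 - 1.87 = 12.13.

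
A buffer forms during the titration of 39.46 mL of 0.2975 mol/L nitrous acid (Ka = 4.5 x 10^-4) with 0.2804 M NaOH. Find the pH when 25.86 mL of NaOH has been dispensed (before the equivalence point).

3.56

Initial n(HNO2) = 0.2975 x 0.03946 = 0.01174 mol.
n(NaOH) added = 0.2804 x 0.02586 = 0.007251 mol, converting that many moles of HNO2 to NO2-.
Remaining n(HNO2) = 0.004488 mol; n(NO2-) = 0.007251 mol.
By Henderson-Hasselbalch, pH = pKa + log([A^-]/[HA]) = 3.35 + log(0.007251/0.004488) = 3.35 + (+0.21) = 3.56.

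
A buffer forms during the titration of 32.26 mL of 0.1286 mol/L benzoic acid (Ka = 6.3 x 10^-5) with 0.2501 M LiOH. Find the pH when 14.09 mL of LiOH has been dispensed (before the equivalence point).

4.95

Initial n(C6H5COOH) = 0.1286 x 0.03226 = 0.004149 mol.
n(LiOH) added = 0.2501 x 0.01409 = 0.003524 mol, converting that many moles of C6H5COOH to C6H5COO-.
Remaining n(C6H5COOH) = 0.0006247 mol; n(C6H5COO-) = 0.003524 mol.
By Henderson-Hasselbalch, pH = pKa + log([A^-]/[HA]) = 4.20 + log(0.003524/0.0006247) = 4.20 + (+0.75) = 4.95.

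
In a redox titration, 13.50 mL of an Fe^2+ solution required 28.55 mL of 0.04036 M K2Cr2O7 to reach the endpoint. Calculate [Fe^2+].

0.512 M

n(K2Cr2O7) = 0.04036 x 0.02855 = 0.001152 mol.
From the balanced equation, 1 mol K2Cr2O7 reacts with 6 mol Fe^2+, so n(Fe^2+) = 0.001152 x 6/1 = 0.006914 mol.
[Fe^2+] = 0.006914 / 0.01350 L = 0.512 M.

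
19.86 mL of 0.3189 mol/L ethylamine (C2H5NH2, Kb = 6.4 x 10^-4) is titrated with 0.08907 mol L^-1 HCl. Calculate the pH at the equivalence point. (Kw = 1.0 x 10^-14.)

n(C2H5NH2) = 0.3189 x 0.01986 = 0.006333 mol; V(HCl) at equivalence = 0.006333/0.08907 = 0.07111 L.
At equivalence the base is fully converted to C2H5NH3+; total volume = 0.09097 L, so [C2H5NH3+] = 0.006333/0.09097 = 0.06962 M.
Ka(C2H5NH3+) = Kw/Kb = 1.0e-14 / 6.4 x 10^-4 = 1.56e-11.
[H^+] = sqrt(Ka x [C2H5NH3+]) = sqrt(1.56e-11 x 0.06962) = 1.04e-6 M.
pH = -log(1.04e-6) = 5.98.

5.98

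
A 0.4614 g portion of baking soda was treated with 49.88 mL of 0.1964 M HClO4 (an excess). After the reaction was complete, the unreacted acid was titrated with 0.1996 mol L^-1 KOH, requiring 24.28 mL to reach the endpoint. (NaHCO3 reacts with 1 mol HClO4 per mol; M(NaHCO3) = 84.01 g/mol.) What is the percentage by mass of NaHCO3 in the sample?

90.1%

Total n(HClO4) added = 0.1964 x 0.04988 = 0.009796 mol.
n(KOH) used = 0.1996 x 0.02428 = 0.004846 mol, which equals the excess n(HClO4).
So n(HClO4) consumed by the sample = 0.009796 - 0.004846 = 0.004950 mol.
n(NaHCO3) = 0.004950 / 1 = 0.004950 mol.
mass NaHCO3 = 0.004950 x 84.01 = 0.4159 g, so %NaHCO3 = 0.4159/0.4614 x 100 = 90.1%.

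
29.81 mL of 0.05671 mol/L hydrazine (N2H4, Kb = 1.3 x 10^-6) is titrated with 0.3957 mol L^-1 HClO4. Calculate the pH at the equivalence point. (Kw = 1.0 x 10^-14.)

4.71

n(N2H4) = 0.05671 x 0.02981 = 0.001691 mol; V(HClO4) at equivalence = 0.001691/0.3957 = 0.004272 L.
At equivalence the base is fully converted to N2H5+; total volume = 0.03408 L, so [N2H5+] = 0.001691/0.03408 = 0.04960 M.
Ka(N2H5+) = Kw/Kb = 1.0e-14 / 1.3 x 10^-6 = 7.69e-9.
[H^+] = sqrt(Ka x [N2H5+]) = sqrt(7.69e-9 x 0.04960) = 1.95e-5 M.
pH = -log(1.95e-5) = 4.71.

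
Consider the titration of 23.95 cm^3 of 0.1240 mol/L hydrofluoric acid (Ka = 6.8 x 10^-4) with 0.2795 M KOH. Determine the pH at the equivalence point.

n(HF) = 0.1240 x 0.02395 = 0.002970 mol; V(KOH) at equivalence = 0.002970/0.2795 = 0.01063 L.
At equivalence all the acid is converted to F-; total volume = 0.02395 + 0.01063 = 0.03458 L, so [F-] = 0.002970/0.03458 = 0.08589 M.
Kb = Kw/Ka = 1.0e-14 / 6.8 x 10^-4 = 1.47e-11.
[OH^-] = sqrt(Kb x [F-]) = sqrt(1.47e-11 x 0.08589) = 1.12e-6 M.
pOH = 5.95, so pH = 14.00 - 5.95 = 8.05.

8.05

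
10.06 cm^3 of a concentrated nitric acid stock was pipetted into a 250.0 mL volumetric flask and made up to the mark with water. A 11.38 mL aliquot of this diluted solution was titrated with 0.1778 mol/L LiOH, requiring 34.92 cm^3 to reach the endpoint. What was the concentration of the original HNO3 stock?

13.6 M

n(LiOH) = 0.1778 x 0.03492 = 0.006209 mol.
n(HNO3) in the aliquot = 0.006209 mol.
[diluted HNO3] = 0.006209 / 0.01138 = 0.5456 M.
Dilution factor = 250.0/10.06 = 24.85, so [stock] = 0.5456 x 24.85 = 13.6 M.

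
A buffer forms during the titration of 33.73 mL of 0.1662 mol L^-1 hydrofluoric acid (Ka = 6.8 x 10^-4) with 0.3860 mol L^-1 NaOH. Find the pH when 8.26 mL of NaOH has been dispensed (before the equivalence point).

3.29

Initial n(HF) = 0.1662 x 0.03373 = 0.005606 mol.
n(NaOH) added = 0.3860 x 0.008260 = 0.003188 mol, converting that many moles of HF to F-.
Remaining n(HF) = 0.002418 mol; n(F-) = 0.003188 mol.
By Henderson-Hasselbalch, pH = pKa + log([A^-]/[HA]) = 3.17 + log(0.003188/0.002418) = 3.17 + (+0.12) = 3.29.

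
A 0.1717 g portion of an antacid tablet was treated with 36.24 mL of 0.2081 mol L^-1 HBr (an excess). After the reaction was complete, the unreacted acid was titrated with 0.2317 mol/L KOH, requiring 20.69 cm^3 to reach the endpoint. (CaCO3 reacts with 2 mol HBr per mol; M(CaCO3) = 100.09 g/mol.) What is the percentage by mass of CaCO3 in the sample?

Total n(HBr) added = 0.2081 x 0.03624 = 0.007542 mol.
n(KOH) used = 0.2317 x 0.02069 = 0.004794 mol, which equals the excess n(HBr).
So n(HBr) consumed by the sample = 0.007542 - 0.004794 = 0.002748 mol.
n(CaCO3) = 0.002748 / 2 = 0.001374 mol.
mass CaCO3 = 0.001374 x 100.09 = 0.1375 g, so %CaCO3 = 0.1375/0.1717 x 100 = 80.1%.

80.1%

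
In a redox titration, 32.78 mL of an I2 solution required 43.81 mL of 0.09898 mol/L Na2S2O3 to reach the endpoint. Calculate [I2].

n(Na2S2O3) = 0.09898 x 0.04381 = 0.004336 mol.
From the balanced equation, 2 mol Na2S2O3 reacts with 1 mol I2, so n(I2) = 0.004336 x 1/2 = 0.002168 mol.
[I2] = 0.002168 / 0.03278 L = 0.0661 M.

0.0661 M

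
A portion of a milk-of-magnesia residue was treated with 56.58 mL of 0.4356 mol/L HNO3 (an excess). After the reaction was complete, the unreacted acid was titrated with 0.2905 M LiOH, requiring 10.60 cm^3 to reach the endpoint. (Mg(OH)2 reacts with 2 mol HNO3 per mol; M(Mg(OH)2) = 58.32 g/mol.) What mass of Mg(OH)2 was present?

Total n(HNO3) added = 0.4356 x 0.05658 = 0.02465 mol.
n(LiOH) used = 0.2905 x 0.01060 = 0.003079 mol, which equals the excess n(HNO3).
So n(HNO3) consumed by the sample = 0.02465 - 0.003079 = 0.02157 mol.
n(Mg(OH)2) = 0.02157 / 2 = 0.01078 mol.
mass = 0.01078 mol x 58.32 g/mol = 0.629 g.

0.629 g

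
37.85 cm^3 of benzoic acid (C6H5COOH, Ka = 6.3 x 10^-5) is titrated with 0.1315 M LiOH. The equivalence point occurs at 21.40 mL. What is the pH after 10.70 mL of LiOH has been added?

10.70 mL is exactly half the equivalence volume (21.40/2), i.e. the half-equivalence point.
There, n(HA) = n(A^-), so pH = pKa = -log(6.3 x 10^-5) = 4.20.

4.20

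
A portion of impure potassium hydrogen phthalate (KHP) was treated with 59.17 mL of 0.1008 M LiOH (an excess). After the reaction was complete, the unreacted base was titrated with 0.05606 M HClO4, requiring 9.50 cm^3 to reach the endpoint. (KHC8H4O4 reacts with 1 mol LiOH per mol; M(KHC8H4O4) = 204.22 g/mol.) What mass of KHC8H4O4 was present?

Total n(LiOH) added = 0.1008 x 0.05917 = 0.005964 mol.
n(HClO4) used = 0.05606 x 0.009500 = 0.0005326 mol, which equals the excess n(LiOH).
So n(LiOH) consumed by the sample = 0.005964 - 0.0005326 = 0.005432 mol.
n(KHC8H4O4) = 0.005432 / 1 = 0.005432 mol.
mass = 0.005432 mol x 204.22 g/mol = 1.11 g.

1.11 g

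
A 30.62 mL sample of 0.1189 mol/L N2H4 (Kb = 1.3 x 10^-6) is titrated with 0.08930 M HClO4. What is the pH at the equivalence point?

4.70

n(N2H4) = 0.1189 x 0.03062 = 0.003641 mol; V(HClO4) at equivalence = 0.003641/0.08930 = 0.04077 L.
At equivalence the base is fully converted to N2H5+; total volume = 0.07139 L, so [N2H5+] = 0.003641/0.07139 = 0.05100 M.
Ka(N2H5+) = Kw/Kb = 1.0e-14 / 1.3 x 10^-6 = 7.69e-9.
[H^+] = sqrt(Ka x [N2H5+]) = sqrt(7.69e-9 x 0.05100) = 1.98e-5 M.
pH = -log(1.98e-5) = 4.70.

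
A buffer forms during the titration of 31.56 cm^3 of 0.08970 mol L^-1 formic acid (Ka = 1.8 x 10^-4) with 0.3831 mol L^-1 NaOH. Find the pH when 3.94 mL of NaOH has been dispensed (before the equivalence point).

Initial n(HCOOH) = 0.08970 x 0.03156 = 0.002831 mol.
n(NaOH) added = 0.3831 x 0.003940 = 0.001509 mol, converting that many moles of HCOOH to HCOO-.
Remaining n(HCOOH) = 0.001322 mol; n(HCOO-) = 0.001509 mol.
By Henderson-Hasselbalch, pH = pKa + log([A^-]/[HA]) = 3.74 + log(0.001509/0.001322) = 3.74 + (+0.06) = 3.80.

3.80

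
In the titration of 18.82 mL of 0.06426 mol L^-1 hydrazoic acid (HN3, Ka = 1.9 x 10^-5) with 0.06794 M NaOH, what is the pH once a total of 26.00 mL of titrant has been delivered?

12.09

n(acid) = 0.06426 x 0.01882 = 0.001209 mol; n(NaOH) added = 0.06794 x 0.02600 = 0.001766 mol.
Base is in excess by 0.001766 - 0.001209 = 0.0005571 mol in a total volume of 0.04482 L.
[OH^-] = 0.0005571/0.04482 = 0.01243 M, so pOH = 1.91 and pH = 14.00 - 1.91 = 12.09.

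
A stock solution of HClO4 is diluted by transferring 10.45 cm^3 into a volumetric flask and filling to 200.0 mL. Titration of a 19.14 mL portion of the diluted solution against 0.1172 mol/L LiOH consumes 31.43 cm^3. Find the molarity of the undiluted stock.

3.68 M

n(LiOH) = 0.1172 x 0.03143 = 0.003684 mol.
n(HClO4) in the aliquot = 0.003684 mol.
[diluted HClO4] = 0.003684 / 0.01914 = 0.1925 M.
Dilution factor = 200.0/10.45 = 19.14, so [stock] = 0.1925 x 19.14 = 3.68 M.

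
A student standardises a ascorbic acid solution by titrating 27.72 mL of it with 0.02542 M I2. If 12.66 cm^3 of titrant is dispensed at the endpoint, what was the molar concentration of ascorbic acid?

n(I2) = 0.02542 x 0.01266 = 0.0003218 mol.
From the balanced equation, 1 mol I2 reacts with 1 mol ascorbic acid, so n(ascorbic acid) = 0.0003218 x 1/1 = 0.0003218 mol.
[ascorbic acid] = 0.0003218 / 0.02772 L = 0.0116 M.

0.0116 M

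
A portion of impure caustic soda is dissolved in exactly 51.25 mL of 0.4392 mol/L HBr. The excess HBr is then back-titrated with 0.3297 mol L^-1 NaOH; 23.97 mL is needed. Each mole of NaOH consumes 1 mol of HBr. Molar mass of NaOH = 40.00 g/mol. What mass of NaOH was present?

0.584 g

Total n(HBr) added = 0.4392 x 0.05125 = 0.02251 mol.
n(NaOH) used = 0.3297 x 0.02397 = 0.007903 mol, which equals the excess n(HBr).
So n(HBr) consumed by the sample = 0.02251 - 0.007903 = 0.01461 mol.
n(NaOH) = 0.01461 / 1 = 0.01461 mol.
mass = 0.01461 mol x 40.00 g/mol = 0.584 g.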